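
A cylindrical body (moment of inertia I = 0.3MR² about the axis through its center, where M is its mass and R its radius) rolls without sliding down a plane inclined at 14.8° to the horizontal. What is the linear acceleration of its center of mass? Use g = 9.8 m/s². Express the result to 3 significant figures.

The moment of inertia is 0.3MR², giving k ≡ I/(MR²) = 0.3.
Along the incline Mg sinθ − f = Ma, and torque about the center fR = Iα = kMR²(a/R) gives f = kMa.
Eliminating f: Mg sinθ = (1+k)Ma, so a = g sinθ/(1+k) = 9.8 × sin14.8° / 1.3 ≈ 1.93 m/s².

a ≈ 1.93 m/s²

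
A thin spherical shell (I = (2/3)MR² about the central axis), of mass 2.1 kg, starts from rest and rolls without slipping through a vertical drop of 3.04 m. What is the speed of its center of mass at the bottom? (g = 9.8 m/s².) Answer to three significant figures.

With I = (2/3)MR², the ratio k = I/(MR²) is 2/3.
Since it rolls without slipping, ω = v/R and KE = ½Mv² + ½Iω² = ½(1+k)Mv² = (5/6)Mv².
Setting Mgh = (5/6)Mv² gives v = √(2gh/(1+k)) = √(2·9.8·3.04/1.667) ≈ 5.98 m/s.

v ≈ 5.98 m/s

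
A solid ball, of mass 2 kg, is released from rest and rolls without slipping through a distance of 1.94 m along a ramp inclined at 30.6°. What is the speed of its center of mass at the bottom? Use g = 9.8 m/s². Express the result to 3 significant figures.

v ≈ 3.72 m/s

The moment of inertia is (2/5)MR², giving k ≡ I/(MR²) = 0.4.
Pure rolling means v = ωR; then KE = ½Mv² + ½I(v/R)² = ½(1+k)Mv² = (7/10)Mv².
The vertical drop is h = L sinθ = 1.94 × sin30.6° = 0.9875 m.
Energy conservation: Mgh = (7/10)Mv², so v = √(2gh/(1+k)) = √(2 × 9.8 × 0.9875 / 1.4) ≈ 3.72 m/s.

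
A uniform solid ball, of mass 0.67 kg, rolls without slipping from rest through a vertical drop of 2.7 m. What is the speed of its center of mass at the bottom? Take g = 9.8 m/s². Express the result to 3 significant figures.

Here I = (2/5)MR², so the shape factor k = I/(MR²) = 0.4.
Since it rolls without slipping, ω = v/R and KE = ½Mv² + ½Iω² = ½(1+k)Mv² = (7/10)Mv².
Setting Mgh = (7/10)Mv² gives v = √(2gh/(1+k)) = √(2·9.8·2.7/1.4) ≈ 6.15 m/s.

v ≈ 6.15 m/s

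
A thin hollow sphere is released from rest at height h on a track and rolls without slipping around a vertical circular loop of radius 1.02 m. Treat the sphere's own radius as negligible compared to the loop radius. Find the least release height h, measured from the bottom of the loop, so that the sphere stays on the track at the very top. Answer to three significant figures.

For this body I = (2/3)MR², i.e. k = I/(MR²) = 2/3.
At the top, contact is just lost when gravity alone supplies the centripetal force: Mg = Mv_top²/r, i.e. v_top² = gr.
With ω = v/R, the kinetic energy at speed v is ½(1+k)Mv² = (5/6)Mv².
Energy conservation from release (height h) to the top (height 2r): Mgh = Mg(2r) + (5/6)M·gr.
Thus h_min = 2r + (1+k)r/2 = r(2 + 1.667/2) = 1.02 × 2.833 ≈ 2.89 m.

h_min ≈ 2.89 m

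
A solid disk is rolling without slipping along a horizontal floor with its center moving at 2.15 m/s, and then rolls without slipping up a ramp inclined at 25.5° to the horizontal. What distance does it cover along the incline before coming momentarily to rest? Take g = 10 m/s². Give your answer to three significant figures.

d ≈ 0.805 m

The moment of inertia is (1/2)MR², giving k ≡ I/(MR²) = 0.5.
The rolling condition ω = v/R makes the rotational term ½I(v/R)² = ½kMv², so KE_total = ½(1+k)Mv² = (3/4)Mv².
Setting this equal to Mgh gives the vertical rise h = (1+k)v₀²/(2g) = 1.5×2.15²/(2×10) = 0.3467 m.
The distance along the slope is d = h/sinθ = 0.3467/sin25.5° ≈ 0.805 m.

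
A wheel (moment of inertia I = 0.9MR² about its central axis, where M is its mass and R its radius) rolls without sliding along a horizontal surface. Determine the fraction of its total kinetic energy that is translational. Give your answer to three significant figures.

Here I = 0.9MR², so the shape factor k = I/(MR²) = 0.9.
Since ω = v/R, the translational part is ½Mv² and the rotational part is ½I(v/R)² = ½kMv²; the total is ½(1+k)Mv².
The translational fraction is therefore 1/(1+k) = 1/1.9 ≈ 0.526.

fraction ≈ 0.526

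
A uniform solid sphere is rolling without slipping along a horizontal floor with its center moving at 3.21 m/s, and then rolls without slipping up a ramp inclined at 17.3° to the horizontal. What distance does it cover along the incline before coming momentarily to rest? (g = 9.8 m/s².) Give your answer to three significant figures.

d ≈ 2.48 m

For this body I = (2/5)MR², i.e. k = I/(MR²) = 0.4.
Since it rolls without slipping, ω = v/R and KE = ½Mv² + ½Iω² = ½(1+k)Mv² = (7/10)Mv².
Setting this equal to Mgh gives the vertical rise h = (1+k)v₀²/(2g) = 1.4×3.21²/(2×9.8) = 0.736 m.
Along the incline, d = h/sinθ = 0.736/sin17.3° ≈ 2.48 m.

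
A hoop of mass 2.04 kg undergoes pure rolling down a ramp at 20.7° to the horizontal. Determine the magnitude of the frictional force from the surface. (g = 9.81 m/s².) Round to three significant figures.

f ≈ 3.54 N

Here I = MR², so the shape factor k = I/(MR²) = 1.
Along the incline Mg sinθ − f = Ma, and torque about the center fR = Iα = kMR²(a/R) gives f = kMa.
Combining, a = g sinθ/(1+k) and f = kMa = kMg sinθ/(1+k).
f = 1 × 2.04 × 9.81 × sin20.7° / 2 ≈ 3.54 N.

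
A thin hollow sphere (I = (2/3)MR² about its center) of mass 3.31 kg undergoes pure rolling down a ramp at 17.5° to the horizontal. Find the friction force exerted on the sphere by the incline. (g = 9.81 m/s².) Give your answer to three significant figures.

f ≈ 3.91 N

With I = (2/3)MR², the ratio k = I/(MR²) is 2/3.
Translational: Mg sinθ − f = Ma. Rotational about the CM: fR = Iα = kMRa, so f = kMa.
Combining, a = g sinθ/(1+k) and f = kMa = kMg sinθ/(1+k).
f = (2/3) × 3.31 × 9.81 × sin17.5° / 1.667 ≈ 3.91 N.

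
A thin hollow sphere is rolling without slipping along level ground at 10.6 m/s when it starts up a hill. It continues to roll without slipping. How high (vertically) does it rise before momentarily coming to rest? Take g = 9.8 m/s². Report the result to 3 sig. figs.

The moment of inertia is (2/3)MR², giving k ≡ I/(MR²) = 2/3.
Since it rolls without slipping, ω = v/R and KE = ½Mv² + ½Iω² = ½(1+k)Mv² = (5/6)Mv².
At the top the kinetic energy is zero, so (5/6)Mv₀² = Mgh.
Thus h = (1+k)v₀²/(2g) = 1.667 × 10.6² / (2 × 9.8) ≈ 9.55 m.

h ≈ 9.55 m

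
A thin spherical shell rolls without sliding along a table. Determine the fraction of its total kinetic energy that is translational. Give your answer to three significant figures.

fraction ≈ 0.600

Here I = (2/3)MR², so the shape factor k = I/(MR²) = 2/3.
With ω = v/R, KE_trans = ½Mv² and KE_rot = ½Iω² = ½kMv², so KE_total = ½(1+k)Mv².
The translational fraction is therefore 1/(1+k) = 1/1.667 ≈ 0.600.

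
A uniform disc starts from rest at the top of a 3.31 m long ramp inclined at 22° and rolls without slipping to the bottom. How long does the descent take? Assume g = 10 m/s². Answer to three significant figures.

t ≈ 1.63 s

The moment of inertia is (1/2)MR², giving k ≡ I/(MR²) = 0.5.
Along the incline Mg sinθ − f = Ma, and torque about the center fR = Iα = kMR²(a/R) gives f = kMa.
Hence a = g sinθ/(1+k) = 10×sin22°/1.5 = 2.497 m/s².
Starting from rest, L = ½at², so t = √(2L/a) = √(2×3.31/2.497) ≈ 1.63 s.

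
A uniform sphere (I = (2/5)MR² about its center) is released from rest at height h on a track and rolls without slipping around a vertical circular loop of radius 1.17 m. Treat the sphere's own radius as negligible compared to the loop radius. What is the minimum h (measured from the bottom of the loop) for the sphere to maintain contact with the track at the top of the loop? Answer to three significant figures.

h_min ≈ 3.16 m

For this body I = (2/5)MR², i.e. k = I/(MR²) = 0.4.
At the top, contact is just lost when gravity alone supplies the centripetal force: Mg = Mv_top²/r, i.e. v_top² = gr.
With ω = v/R, the kinetic energy at speed v is ½(1+k)Mv² = (7/10)Mv².
Energy conservation from release (height h) to the top (height 2r): Mgh = Mg(2r) + (7/10)M·gr.
Thus h_min = 2r + (1+k)r/2 = r(2 + 1.4/2) = 1.17 × 2.7 ≈ 3.16 m.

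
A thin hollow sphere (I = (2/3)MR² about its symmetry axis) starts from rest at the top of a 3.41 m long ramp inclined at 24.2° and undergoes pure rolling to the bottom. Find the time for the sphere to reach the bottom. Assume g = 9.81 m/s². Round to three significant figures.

With I = (2/3)MR², the ratio k = I/(MR²) is 2/3.
Newton's second law down the slope: Mg sinθ − f = Ma. The torque equation fR = Iα (with α = a/R) gives f = kMa.
Hence a = g sinθ/(1+k) = 9.81×sin24.2°/1.667 = 2.413 m/s².
Starting from rest, L = ½at², so t = √(2L/a) = √(2×3.41/2.413) ≈ 1.68 s.

t ≈ 1.68 s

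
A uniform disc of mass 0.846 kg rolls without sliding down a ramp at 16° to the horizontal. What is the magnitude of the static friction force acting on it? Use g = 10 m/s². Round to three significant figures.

With I = (1/2)MR², the ratio k = I/(MR²) is 0.5.
Newton's second law down the slope: Mg sinθ − f = Ma. The torque equation fR = Iα (with α = a/R) gives f = kMa.
Combining, a = g sinθ/(1+k) and f = kMa = kMg sinθ/(1+k).
f = 0.5 × 0.846 × 10 × sin16° / 1.5 ≈ 0.777 N.

f ≈ 0.777 N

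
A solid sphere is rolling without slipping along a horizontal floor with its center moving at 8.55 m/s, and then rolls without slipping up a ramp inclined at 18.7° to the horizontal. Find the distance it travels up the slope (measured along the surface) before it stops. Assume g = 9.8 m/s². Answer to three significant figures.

Here I = (2/5)MR², so the shape factor k = I/(MR²) = 0.4.
Since it rolls without slipping, ω = v/R and KE = ½Mv² + ½Iω² = ½(1+k)Mv² = (7/10)Mv².
Setting this equal to Mgh gives the vertical rise h = (1+k)v₀²/(2g) = 1.4×8.55²/(2×9.8) = 5.222 m.
The distance along the slope is d = h/sinθ = 5.222/sin18.7° ≈ 16.3 m.

d ≈ 16.3 m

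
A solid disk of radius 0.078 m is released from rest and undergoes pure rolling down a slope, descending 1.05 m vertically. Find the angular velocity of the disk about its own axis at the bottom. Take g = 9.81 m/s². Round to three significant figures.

ω ≈ 47.5 rad/s

The moment of inertia is (1/2)MR², giving k ≡ I/(MR²) = 0.5.
The rolling condition ω = v/R makes the rotational term ½I(v/R)² = ½kMv², so KE_total = ½(1+k)Mv² = (3/4)Mv².
Energy conservation Mgh = ½(1+k)Mv² gives v = √(2gh/(1+k)) = √(2 × 9.81 × 1.05 / 1.5) = 3.706 m/s.
Then ω = v/R = 3.706 / 0.078 ≈ 47.5 rad/s.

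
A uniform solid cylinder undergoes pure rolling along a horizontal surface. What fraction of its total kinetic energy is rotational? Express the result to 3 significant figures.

With I = (1/2)MR², the ratio k = I/(MR²) is 0.5.
With ω = v/R, KE_trans = ½Mv² and KE_rot = ½Iω² = ½kMv², so KE_total = ½(1+k)Mv².
The rotational fraction is therefore k/(1+k) = 0.5/1.5 ≈ 0.333.

fraction ≈ 0.333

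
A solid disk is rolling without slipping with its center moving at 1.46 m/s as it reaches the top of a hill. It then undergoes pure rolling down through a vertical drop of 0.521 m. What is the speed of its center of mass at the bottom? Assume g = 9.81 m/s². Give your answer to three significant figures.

For this body I = (1/2)MR², i.e. k = I/(MR²) = 0.5.
Since it rolls without slipping, ω = v/R and KE = ½Mv² + ½Iω² = ½(1+k)Mv² = (3/4)Mv².
Energy conservation: (3/4)Mv₀² + Mgh = (3/4)Mv², so v² = v₀² + 2gh/(1+k).
v = √(1.46² + 2×9.81×0.521/1.5) = √8.946 ≈ 2.99 m/s.

v ≈ 2.99 m/s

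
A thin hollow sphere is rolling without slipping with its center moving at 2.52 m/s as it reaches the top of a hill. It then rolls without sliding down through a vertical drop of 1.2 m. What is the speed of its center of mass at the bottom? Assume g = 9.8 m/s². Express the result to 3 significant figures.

With I = (2/3)MR², the ratio k = I/(MR²) is 2/3.
Pure rolling means v = ωR; then KE = ½Mv² + ½I(v/R)² = ½(1+k)Mv² = (5/6)Mv².
Conserving energy between top and bottom: (5/6)Mv² = (5/6)Mv₀² + Mgh, hence v² = v₀² + 2gh/(1+k).
v = √(2.52² + 2×9.8×1.2/1.667) = √20.46 ≈ 4.52 m/s.

v ≈ 4.52 m/s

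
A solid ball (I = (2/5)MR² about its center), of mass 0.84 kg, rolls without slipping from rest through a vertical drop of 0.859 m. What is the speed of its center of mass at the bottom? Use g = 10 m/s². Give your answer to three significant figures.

v ≈ 3.50 m/s

For this body I = (2/5)MR², i.e. k = I/(MR²) = 0.4.
The rolling condition ω = v/R makes the rotational term ½I(v/R)² = ½kMv², so KE_total = ½(1+k)Mv² = (7/10)Mv².
Energy conservation: Mgh = (7/10)Mv², so v = √(2gh/(1+k)) = √(2 × 10 × 0.859 / 1.4) ≈ 3.50 m/s.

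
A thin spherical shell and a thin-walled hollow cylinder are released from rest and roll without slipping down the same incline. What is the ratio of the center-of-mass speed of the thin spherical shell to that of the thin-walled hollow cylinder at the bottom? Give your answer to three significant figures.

v_ratio ≈ 1.10

Each satisfies Mgh = ½(1+k)Mv² with k = I/(MR²), so v ∝ 1/√(1+k).
For the thin spherical shell k = 2/3; for the thin-walled hollow cylinder k = 1.
v₁/v₂ = √((1+k₂)/(1+k₁)) = √(2/1.667) ≈ 1.10.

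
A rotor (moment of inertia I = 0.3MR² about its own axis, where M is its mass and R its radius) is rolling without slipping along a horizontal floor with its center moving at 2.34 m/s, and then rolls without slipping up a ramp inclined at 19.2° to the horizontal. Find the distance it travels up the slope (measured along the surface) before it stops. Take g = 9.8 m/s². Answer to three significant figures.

For this body I = 0.3MR², i.e. k = I/(MR²) = 0.3.
Pure rolling means v = ωR; then KE = ½Mv² + ½I(v/R)² = ½(1+k)Mv² = (13/20)Mv².
Setting this equal to Mgh gives the vertical rise h = (1+k)v₀²/(2g) = 1.3×2.34²/(2×9.8) = 0.3632 m.
Along the incline, d = h/sinθ = 0.3632/sin19.2° ≈ 1.10 m.

d ≈ 1.10 m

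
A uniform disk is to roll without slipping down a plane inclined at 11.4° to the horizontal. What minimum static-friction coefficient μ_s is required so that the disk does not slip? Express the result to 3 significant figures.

μ_min ≈ 0.0672

For this body I = (1/2)MR², i.e. k = I/(MR²) = 0.5.
Along the incline Mg sinθ − f = Ma, and torque about the center fR = Iα = kMR²(a/R) gives f = kMa.
These give a = g sinθ/(1+k) and the required friction f = kMg sinθ/(1+k).
With N = Mg cosθ, the no-slip condition f ≤ μN gives μ_min = f/N = k tanθ/(1+k).
μ_min = 0.5 × tan11.4° / 1.5 ≈ 0.0672.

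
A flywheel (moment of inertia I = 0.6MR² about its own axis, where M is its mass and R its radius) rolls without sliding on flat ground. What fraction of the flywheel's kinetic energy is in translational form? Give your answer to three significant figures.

fraction ≈ 0.625

Here I = 0.6MR², so the shape factor k = I/(MR²) = 0.6.
Since ω = v/R, the translational part is ½Mv² and the rotational part is ½I(v/R)² = ½kMv²; the total is ½(1+k)Mv².
The translational fraction is therefore 1/(1+k) = 1/1.6 ≈ 0.625.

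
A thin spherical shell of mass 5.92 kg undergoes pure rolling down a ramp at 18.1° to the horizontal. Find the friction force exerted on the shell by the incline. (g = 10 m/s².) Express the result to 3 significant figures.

For this body I = (2/3)MR², i.e. k = I/(MR²) = 2/3.
Along the incline Mg sinθ − f = Ma, and torque about the center fR = Iα = kMR²(a/R) gives f = kMa.
Combining, a = g sinθ/(1+k) and f = kMa = kMg sinθ/(1+k).
f = (2/3) × 5.92 × 10 × sin18.1° / 1.667 ≈ 7.36 N.

f ≈ 7.36 N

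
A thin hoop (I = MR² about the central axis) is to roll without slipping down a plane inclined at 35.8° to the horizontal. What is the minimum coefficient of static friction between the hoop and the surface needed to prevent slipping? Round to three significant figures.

μ_min ≈ 0.361

For this body I = MR², i.e. k = I/(MR²) = 1.
Newton's second law down the slope: Mg sinθ − f = Ma. The torque equation fR = Iα (with α = a/R) gives f = kMa.
These give a = g sinθ/(1+k) and the required friction f = kMg sinθ/(1+k).
With N = Mg cosθ, the no-slip condition f ≤ μN gives μ_min = f/N = k tanθ/(1+k).
μ_min = 1 × tan35.8° / 2 ≈ 0.361.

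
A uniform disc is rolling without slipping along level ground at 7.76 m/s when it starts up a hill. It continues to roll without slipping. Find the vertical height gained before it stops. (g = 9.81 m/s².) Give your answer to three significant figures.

For this body I = (1/2)MR², i.e. k = I/(MR²) = 0.5.
Pure rolling means v = ωR; then KE = ½Mv² + ½I(v/R)² = ½(1+k)Mv² = (3/4)Mv².
At the top the kinetic energy is zero, so (3/4)Mv₀² = Mgh.
Thus h = (1+k)v₀²/(2g) = 1.5 × 7.76² / (2 × 9.81) ≈ 4.60 m.

h ≈ 4.60 m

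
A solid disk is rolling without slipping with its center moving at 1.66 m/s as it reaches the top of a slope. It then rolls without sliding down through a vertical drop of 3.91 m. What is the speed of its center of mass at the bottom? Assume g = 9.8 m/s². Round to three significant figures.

v ≈ 7.34 m/s

With I = (1/2)MR², the ratio k = I/(MR²) is 0.5.
Since it rolls without slipping, ω = v/R and KE = ½Mv² + ½Iω² = ½(1+k)Mv² = (3/4)Mv².
Conserving energy between top and bottom: (3/4)Mv² = (3/4)Mv₀² + Mgh, hence v² = v₀² + 2gh/(1+k).
v = √(1.66² + 2×9.8×3.91/1.5) = √53.85 ≈ 7.34 m/s.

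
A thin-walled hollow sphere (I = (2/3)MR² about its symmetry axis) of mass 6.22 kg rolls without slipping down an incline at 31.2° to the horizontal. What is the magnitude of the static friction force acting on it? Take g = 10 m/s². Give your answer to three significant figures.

For this body I = (2/3)MR², i.e. k = I/(MR²) = 2/3.
Along the incline Mg sinθ − f = Ma, and torque about the center fR = Iα = kMR²(a/R) gives f = kMa.
Combining, a = g sinθ/(1+k) and f = kMa = kMg sinθ/(1+k).
f = (2/3) × 6.22 × 10 × sin31.2° / 1.667 ≈ 12.9 N.

f ≈ 12.9 N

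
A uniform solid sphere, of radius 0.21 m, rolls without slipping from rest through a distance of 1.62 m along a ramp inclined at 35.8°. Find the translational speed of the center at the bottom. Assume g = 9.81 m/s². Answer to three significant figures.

Here I = (2/5)MR², so the shape factor k = I/(MR²) = 0.4.
The rolling condition ω = v/R makes the rotational term ½I(v/R)² = ½kMv², so KE_total = ½(1+k)Mv² = (7/10)Mv².
The vertical drop is h = L sinθ = 1.62 × sin35.8° = 0.9476 m.
Energy conservation: Mgh = (7/10)Mv², so v = √(2gh/(1+k)) = √(2 × 9.81 × 0.9476 / 1.4) ≈ 3.64 m/s.

v ≈ 3.64 m/s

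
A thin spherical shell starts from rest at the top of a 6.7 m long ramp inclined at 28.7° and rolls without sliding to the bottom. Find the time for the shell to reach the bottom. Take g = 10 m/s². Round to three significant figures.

t ≈ 2.16 s

For this body I = (2/3)MR², i.e. k = I/(MR²) = 2/3.
Along the incline Mg sinθ − f = Ma, and torque about the center fR = Iα = kMR²(a/R) gives f = kMa.
Hence a = g sinθ/(1+k) = 10×sin28.7°/1.667 = 2.881 m/s².
With constant a from rest, t = √(2L/a) = √(2·6.7/2.881) ≈ 2.16 s.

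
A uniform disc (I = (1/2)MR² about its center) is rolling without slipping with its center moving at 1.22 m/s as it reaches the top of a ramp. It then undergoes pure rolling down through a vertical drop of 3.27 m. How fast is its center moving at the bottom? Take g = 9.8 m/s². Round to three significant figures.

v ≈ 6.65 m/s

The moment of inertia is (1/2)MR², giving k ≡ I/(MR²) = 0.5.
Rolling without slipping gives ω = v/R, so the total kinetic energy is ½Mv² + ½Iω² = ½(1+k)Mv² = (3/4)Mv².
Energy conservation: (3/4)Mv₀² + Mgh = (3/4)Mv², so v² = v₀² + 2gh/(1+k).
v = √(1.22² + 2×9.8×3.27/1.5) = √44.22 ≈ 6.65 m/s.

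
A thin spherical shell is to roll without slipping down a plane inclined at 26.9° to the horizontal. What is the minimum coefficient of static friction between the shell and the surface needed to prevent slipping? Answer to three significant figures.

The moment of inertia is (2/3)MR², giving k ≡ I/(MR²) = 2/3.
Along the incline Mg sinθ − f = Ma, and torque about the center fR = Iα = kMR²(a/R) gives f = kMa.
These give a = g sinθ/(1+k) and the required friction f = kMg sinθ/(1+k).
The normal force is N = Mg cosθ, so μ_min = f/N = k tanθ/(1+k).
μ_min = (2/3) × tan26.9° / 1.667 ≈ 0.203.

μ_min ≈ 0.203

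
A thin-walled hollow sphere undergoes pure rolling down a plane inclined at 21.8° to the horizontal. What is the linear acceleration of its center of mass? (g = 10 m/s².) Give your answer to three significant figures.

With I = (2/3)MR², the ratio k = I/(MR²) is 2/3.
Translational: Mg sinθ − f = Ma. Rotational about the CM: fR = Iα = kMRa, so f = kMa.
Eliminating f: Mg sinθ = (1+k)Ma, so a = g sinθ/(1+k) = 10 × sin21.8° / 1.667 ≈ 2.23 m/s².

a ≈ 2.23 m/s²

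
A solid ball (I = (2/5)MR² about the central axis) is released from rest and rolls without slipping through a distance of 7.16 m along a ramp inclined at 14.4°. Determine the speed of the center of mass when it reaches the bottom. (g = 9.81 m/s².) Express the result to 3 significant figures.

v ≈ 5.00 m/s

Here I = (2/5)MR², so the shape factor k = I/(MR²) = 0.4.
The rolling condition ω = v/R makes the rotational term ½I(v/R)² = ½kMv², so KE_total = ½(1+k)Mv² = (7/10)Mv².
The vertical drop is h = L sinθ = 7.16 × sin14.4° = 1.781 m.
Energy conservation: Mgh = (7/10)Mv², so v = √(2gh/(1+k)) = √(2 × 9.81 × 1.781 / 1.4) ≈ 5.00 m/s.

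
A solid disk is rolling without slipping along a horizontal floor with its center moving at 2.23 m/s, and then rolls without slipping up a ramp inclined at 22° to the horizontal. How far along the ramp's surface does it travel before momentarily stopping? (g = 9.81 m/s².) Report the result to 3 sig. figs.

d ≈ 1.01 m

With I = (1/2)MR², the ratio k = I/(MR²) is 0.5.
Rolling without slipping gives ω = v/R, so the total kinetic energy is ½Mv² + ½Iω² = ½(1+k)Mv² = (3/4)Mv².
Setting this equal to Mgh gives the vertical rise h = (1+k)v₀²/(2g) = 1.5×2.23²/(2×9.81) = 0.3802 m.
Along the incline, d = h/sinθ = 0.3802/sin22° ≈ 1.01 m.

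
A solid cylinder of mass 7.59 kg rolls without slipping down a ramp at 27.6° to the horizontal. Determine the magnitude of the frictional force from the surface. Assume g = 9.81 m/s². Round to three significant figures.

f ≈ 11.5 N

With I = (1/2)MR², the ratio k = I/(MR²) is 0.5.
Along the incline Mg sinθ − f = Ma, and torque about the center fR = Iα = kMR²(a/R) gives f = kMa.
Combining, a = g sinθ/(1+k) and f = kMa = kMg sinθ/(1+k).
f = 0.5 × 7.59 × 9.81 × sin27.6° / 1.5 ≈ 11.5 N.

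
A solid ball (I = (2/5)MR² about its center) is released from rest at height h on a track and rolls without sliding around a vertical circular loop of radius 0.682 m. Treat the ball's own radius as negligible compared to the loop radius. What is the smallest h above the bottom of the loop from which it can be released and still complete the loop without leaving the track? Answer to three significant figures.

h_min ≈ 1.84 m

With I = (2/5)MR², the ratio k = I/(MR²) is 0.4.
At the top of the loop, the minimum-contact condition is Mg = Mv_top²/r, so v_top² = gr.
With ω = v/R, the kinetic energy at speed v is ½(1+k)Mv² = (7/10)Mv².
Energy conservation from release (height h) to the top (height 2r): Mgh = Mg(2r) + (7/10)M·gr.
Thus h_min = 2r + (1+k)r/2 = r(2 + 1.4/2) = 0.682 × 2.7 ≈ 1.84 m.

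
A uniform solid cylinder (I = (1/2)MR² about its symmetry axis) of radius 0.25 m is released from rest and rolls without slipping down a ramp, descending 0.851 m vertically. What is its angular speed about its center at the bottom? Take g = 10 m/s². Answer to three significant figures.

With I = (1/2)MR², the ratio k = I/(MR²) is 0.5.
Rolling without slipping gives ω = v/R, so the total kinetic energy is ½Mv² + ½Iω² = ½(1+k)Mv² = (3/4)Mv².
Energy conservation Mgh = ½(1+k)Mv² gives v = √(2gh/(1+k)) = √(2 × 10 × 0.851 / 1.5) = 3.368 m/s.
Then ω = v/R = 3.368 / 0.25 ≈ 13.5 rad/s.

ω ≈ 13.5 rad/s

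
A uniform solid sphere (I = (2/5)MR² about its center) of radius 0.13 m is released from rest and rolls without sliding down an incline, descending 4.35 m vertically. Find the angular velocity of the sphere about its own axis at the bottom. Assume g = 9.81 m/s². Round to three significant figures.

ω ≈ 60.1 rad/s

With I = (2/5)MR², the ratio k = I/(MR²) is 0.4.
Pure rolling means v = ωR; then KE = ½Mv² + ½I(v/R)² = ½(1+k)Mv² = (7/10)Mv².
Energy conservation Mgh = ½(1+k)Mv² gives v = √(2gh/(1+k)) = √(2 × 9.81 × 4.35 / 1.4) = 7.808 m/s.
The angular speed follows from ω = v/R = 7.808/0.13 ≈ 60.1 rad/s.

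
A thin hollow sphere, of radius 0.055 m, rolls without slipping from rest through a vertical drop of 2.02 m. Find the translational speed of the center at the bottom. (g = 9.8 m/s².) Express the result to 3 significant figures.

v ≈ 4.87 m/s

For this body I = (2/3)MR², i.e. k = I/(MR²) = 2/3.
The rolling condition ω = v/R makes the rotational term ½I(v/R)² = ½kMv², so KE_total = ½(1+k)Mv² = (5/6)Mv².
Energy conservation: Mgh = (5/6)Mv², so v = √(2gh/(1+k)) = √(2 × 9.8 × 2.02 / 1.667) ≈ 4.87 m/s.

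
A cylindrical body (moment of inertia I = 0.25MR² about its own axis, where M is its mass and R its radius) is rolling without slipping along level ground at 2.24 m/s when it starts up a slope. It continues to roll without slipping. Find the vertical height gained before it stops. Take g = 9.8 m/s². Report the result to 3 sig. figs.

Here I = 0.25MR², so the shape factor k = I/(MR²) = 0.25.
The rolling condition ω = v/R makes the rotational term ½I(v/R)² = ½kMv², so KE_total = ½(1+k)Mv² = (5/8)Mv².
At the top the kinetic energy is zero, so (5/8)Mv₀² = Mgh.
Thus h = (1+k)v₀²/(2g) = 1.25 × 2.24² / (2 × 9.8) ≈ 0.320 m.

h ≈ 0.320 m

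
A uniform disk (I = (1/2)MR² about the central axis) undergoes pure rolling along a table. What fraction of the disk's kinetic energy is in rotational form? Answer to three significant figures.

fraction ≈ 0.333

The moment of inertia is (1/2)MR², giving k ≡ I/(MR²) = 0.5.
Since ω = v/R, the translational part is ½Mv² and the rotational part is ½I(v/R)² = ½kMv²; the total is ½(1+k)Mv².
The rotational fraction is therefore k/(1+k) = 0.5/1.5 ≈ 0.333.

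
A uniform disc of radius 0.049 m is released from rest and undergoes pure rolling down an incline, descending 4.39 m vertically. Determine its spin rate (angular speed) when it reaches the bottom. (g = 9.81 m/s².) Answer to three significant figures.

ω ≈ 155 rad/s

With I = (1/2)MR², the ratio k = I/(MR²) is 0.5.
Since it rolls without slipping, ω = v/R and KE = ½Mv² + ½Iω² = ½(1+k)Mv² = (3/4)Mv².
Energy conservation Mgh = ½(1+k)Mv² gives v = √(2gh/(1+k)) = √(2 × 9.81 × 4.39 / 1.5) = 7.578 m/s.
The angular speed follows from ω = v/R = 7.578/0.049 ≈ 155 rad/s.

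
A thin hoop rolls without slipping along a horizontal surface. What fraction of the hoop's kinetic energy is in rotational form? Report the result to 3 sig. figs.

With I = MR², the ratio k = I/(MR²) is 1.
With ω = v/R, KE_trans = ½Mv² and KE_rot = ½Iω² = ½kMv², so KE_total = ½(1+k)Mv².
The rotational fraction is therefore k/(1+k) = 1/2 ≈ 0.500.

fraction ≈ 0.500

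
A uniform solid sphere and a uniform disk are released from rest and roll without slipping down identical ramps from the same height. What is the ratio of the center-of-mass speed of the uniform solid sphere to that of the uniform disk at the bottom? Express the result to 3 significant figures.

Each satisfies Mgh = ½(1+k)Mv² with k = I/(MR²), so v ∝ 1/√(1+k).
For the uniform solid sphere k = 0.4; for the uniform disk k = 0.5.
v₁/v₂ = √((1+k₂)/(1+k₁)) = √(1.5/1.4) ≈ 1.04.

v_ratio ≈ 1.04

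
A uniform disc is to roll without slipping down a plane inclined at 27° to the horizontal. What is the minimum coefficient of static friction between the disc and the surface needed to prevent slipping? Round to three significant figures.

Here I = (1/2)MR², so the shape factor k = I/(MR²) = 0.5.
Along the incline Mg sinθ − f = Ma, and torque about the center fR = Iα = kMR²(a/R) gives f = kMa.
These give a = g sinθ/(1+k) and the required friction f = kMg sinθ/(1+k).
With N = Mg cosθ, the no-slip condition f ≤ μN gives μ_min = f/N = k tanθ/(1+k).
μ_min = 0.5 × tan27° / 1.5 ≈ 0.170.

μ_min ≈ 0.170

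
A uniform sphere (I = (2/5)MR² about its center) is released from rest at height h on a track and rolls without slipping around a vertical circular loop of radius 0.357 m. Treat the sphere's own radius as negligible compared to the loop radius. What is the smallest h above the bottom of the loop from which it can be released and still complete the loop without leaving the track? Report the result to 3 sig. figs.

Here I = (2/5)MR², so the shape factor k = I/(MR²) = 0.4.
At the top, contact is just lost when gravity alone supplies the centripetal force: Mg = Mv_top²/r, i.e. v_top² = gr.
With ω = v/R, the kinetic energy at speed v is ½(1+k)Mv² = (7/10)Mv².
Energy conservation from release (height h) to the top (height 2r): Mgh = Mg(2r) + (7/10)M·gr.
Thus h_min = 2r + (1+k)r/2 = r(2 + 1.4/2) = 0.357 × 2.7 ≈ 0.964 m.

h_min ≈ 0.964 m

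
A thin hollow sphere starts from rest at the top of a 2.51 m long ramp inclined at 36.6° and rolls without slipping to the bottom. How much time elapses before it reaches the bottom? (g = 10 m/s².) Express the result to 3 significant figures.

t ≈ 1.18 s

For this body I = (2/3)MR², i.e. k = I/(MR²) = 2/3.
Translational: Mg sinθ − f = Ma. Rotational about the CM: fR = Iα = kMRa, so f = kMa.
Hence a = g sinθ/(1+k) = 10×sin36.6°/1.667 = 3.577 m/s².
With constant a from rest, t = √(2L/a) = √(2·2.51/3.577) ≈ 1.18 s.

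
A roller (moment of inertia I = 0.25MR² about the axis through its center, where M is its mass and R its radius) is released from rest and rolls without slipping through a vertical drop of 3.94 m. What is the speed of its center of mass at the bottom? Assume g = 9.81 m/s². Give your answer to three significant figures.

v ≈ 7.86 m/s

With I = 0.25MR², the ratio k = I/(MR²) is 0.25.
Since it rolls without slipping, ω = v/R and KE = ½Mv² + ½Iω² = ½(1+k)Mv² = (5/8)Mv².
Setting Mgh = (5/8)Mv² gives v = √(2gh/(1+k)) = √(2·9.81·3.94/1.25) ≈ 7.86 m/s.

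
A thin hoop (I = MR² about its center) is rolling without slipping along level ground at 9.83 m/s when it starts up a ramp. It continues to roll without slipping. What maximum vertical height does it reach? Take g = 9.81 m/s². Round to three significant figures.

For this body I = MR², i.e. k = I/(MR²) = 1.
Pure rolling means v = ωR; then KE = ½Mv² + ½I(v/R)² = ½(1+k)Mv² = Mv².
All of this converts to potential energy at the highest point: Mv₀² = Mgh.
Thus h = (1+k)v₀²/(2g) = 2 × 9.83² / (2 × 9.81) ≈ 9.85 m.

h ≈ 9.85 m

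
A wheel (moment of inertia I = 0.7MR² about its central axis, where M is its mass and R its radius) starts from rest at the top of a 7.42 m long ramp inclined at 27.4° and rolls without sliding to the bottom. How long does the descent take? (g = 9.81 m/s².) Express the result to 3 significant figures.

t ≈ 2.36 s

The moment of inertia is 0.7MR², giving k ≡ I/(MR²) = 0.7.
Newton's second law down the slope: Mg sinθ − f = Ma. The torque equation fR = Iα (with α = a/R) gives f = kMa.
Hence a = g sinθ/(1+k) = 9.81×sin27.4°/1.7 = 2.656 m/s².
With constant a from rest, t = √(2L/a) = √(2·7.42/2.656) ≈ 2.36 s.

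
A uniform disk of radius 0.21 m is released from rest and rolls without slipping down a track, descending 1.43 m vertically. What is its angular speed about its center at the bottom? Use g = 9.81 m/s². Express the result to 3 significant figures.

The moment of inertia is (1/2)MR², giving k ≡ I/(MR²) = 0.5.
Since it rolls without slipping, ω = v/R and KE = ½Mv² + ½Iω² = ½(1+k)Mv² = (3/4)Mv².
Energy conservation Mgh = ½(1+k)Mv² gives v = √(2gh/(1+k)) = √(2 × 9.81 × 1.43 / 1.5) = 4.325 m/s.
The angular speed follows from ω = v/R = 4.325/0.21 ≈ 20.6 rad/s.

ω ≈ 20.6 rad/s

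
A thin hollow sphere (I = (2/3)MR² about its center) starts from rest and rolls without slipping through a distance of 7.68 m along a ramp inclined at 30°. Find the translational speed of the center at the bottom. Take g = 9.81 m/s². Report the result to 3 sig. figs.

v ≈ 6.72 m/s

With I = (2/3)MR², the ratio k = I/(MR²) is 2/3.
Pure rolling means v = ωR; then KE = ½Mv² + ½I(v/R)² = ½(1+k)Mv² = (5/6)Mv².
The vertical drop is h = L sinθ = 7.68 × sin30° = 3.84 m.
Energy conservation: Mgh = (5/6)Mv², so v = √(2gh/(1+k)) = √(2 × 9.81 × 3.84 / 1.667) ≈ 6.72 m/s.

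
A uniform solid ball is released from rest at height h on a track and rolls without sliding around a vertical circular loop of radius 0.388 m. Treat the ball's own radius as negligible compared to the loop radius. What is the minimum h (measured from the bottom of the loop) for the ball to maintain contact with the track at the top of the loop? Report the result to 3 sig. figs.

With I = (2/5)MR², the ratio k = I/(MR²) is 0.4.
At the top of the loop, the minimum-contact condition is Mg = Mv_top²/r, so v_top² = gr.
With ω = v/R, the kinetic energy at speed v is ½(1+k)Mv² = (7/10)Mv².
Energy conservation from release (height h) to the top (height 2r): Mgh = Mg(2r) + (7/10)M·gr.
Thus h_min = 2r + (1+k)r/2 = r(2 + 1.4/2) = 0.388 × 2.7 ≈ 1.05 m.

h_min ≈ 1.05 m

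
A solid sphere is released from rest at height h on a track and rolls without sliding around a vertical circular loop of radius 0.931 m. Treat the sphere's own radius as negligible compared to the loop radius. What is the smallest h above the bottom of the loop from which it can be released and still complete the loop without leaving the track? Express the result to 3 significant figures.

The moment of inertia is (2/5)MR², giving k ≡ I/(MR²) = 0.4.
At the top of the loop, the minimum-contact condition is Mg = Mv_top²/r, so v_top² = gr.
With ω = v/R, the kinetic energy at speed v is ½(1+k)Mv² = (7/10)Mv².
Energy conservation from release (height h) to the top (height 2r): Mgh = Mg(2r) + (7/10)M·gr.
Thus h_min = 2r + (1+k)r/2 = r(2 + 1.4/2) = 0.931 × 2.7 ≈ 2.51 m.

h_min ≈ 2.51 m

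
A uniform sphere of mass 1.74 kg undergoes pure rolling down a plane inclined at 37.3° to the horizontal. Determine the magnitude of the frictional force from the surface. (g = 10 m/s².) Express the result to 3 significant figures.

Here I = (2/5)MR², so the shape factor k = I/(MR²) = 0.4.
Translational: Mg sinθ − f = Ma. Rotational about the CM: fR = Iα = kMRa, so f = kMa.
Combining, a = g sinθ/(1+k) and f = kMa = kMg sinθ/(1+k).
f = 0.4 × 1.74 × 10 × sin37.3° / 1.4 ≈ 3.01 N.

f ≈ 3.01 N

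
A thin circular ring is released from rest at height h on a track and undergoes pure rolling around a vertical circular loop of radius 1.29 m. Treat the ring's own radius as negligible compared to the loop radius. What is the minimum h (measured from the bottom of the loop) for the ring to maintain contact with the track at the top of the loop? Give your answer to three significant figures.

h_min ≈ 3.87 m

For this body I = MR², i.e. k = I/(MR²) = 1.
At the top of the loop, the minimum-contact condition is Mg = Mv_top²/r, so v_top² = gr.
With ω = v/R, the kinetic energy at speed v is ½(1+k)Mv² = Mv².
Energy conservation from release (height h) to the top (height 2r): Mgh = Mg(2r) + M·gr.
Thus h_min = 2r + (1+k)r/2 = r(2 + 2/2) = 1.29 × 3 ≈ 3.87 m.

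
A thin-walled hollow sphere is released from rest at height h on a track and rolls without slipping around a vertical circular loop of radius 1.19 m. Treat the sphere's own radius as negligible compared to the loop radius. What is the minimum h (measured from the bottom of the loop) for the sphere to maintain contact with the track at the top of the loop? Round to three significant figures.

Here I = (2/3)MR², so the shape factor k = I/(MR²) = 2/3.
At the top of the loop, the minimum-contact condition is Mg = Mv_top²/r, so v_top² = gr.
With ω = v/R, the kinetic energy at speed v is ½(1+k)Mv² = (5/6)Mv².
Energy conservation from release (height h) to the top (height 2r): Mgh = Mg(2r) + (5/6)M·gr.
Thus h_min = 2r + (1+k)r/2 = r(2 + 1.667/2) = 1.19 × 2.833 ≈ 3.37 m.

h_min ≈ 3.37 m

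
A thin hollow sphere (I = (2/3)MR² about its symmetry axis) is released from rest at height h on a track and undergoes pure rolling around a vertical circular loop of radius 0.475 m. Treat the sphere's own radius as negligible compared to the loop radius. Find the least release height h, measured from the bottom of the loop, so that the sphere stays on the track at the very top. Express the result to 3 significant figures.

h_min ≈ 1.35 m

The moment of inertia is (2/3)MR², giving k ≡ I/(MR²) = 2/3.
At the top of the loop, the minimum-contact condition is Mg = Mv_top²/r, so v_top² = gr.
With ω = v/R, the kinetic energy at speed v is ½(1+k)Mv² = (5/6)Mv².
Energy conservation from release (height h) to the top (height 2r): Mgh = Mg(2r) + (5/6)M·gr.
Thus h_min = 2r + (1+k)r/2 = r(2 + 1.667/2) = 0.475 × 2.833 ≈ 1.35 m.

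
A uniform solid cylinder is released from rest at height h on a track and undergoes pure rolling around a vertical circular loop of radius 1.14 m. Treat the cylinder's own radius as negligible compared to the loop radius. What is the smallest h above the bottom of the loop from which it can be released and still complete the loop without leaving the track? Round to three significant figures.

With I = (1/2)MR², the ratio k = I/(MR²) is 0.5.
At the top, contact is just lost when gravity alone supplies the centripetal force: Mg = Mv_top²/r, i.e. v_top² = gr.
With ω = v/R, the kinetic energy at speed v is ½(1+k)Mv² = (3/4)Mv².
Energy conservation from release (height h) to the top (height 2r): Mgh = Mg(2r) + (3/4)M·gr.
Thus h_min = 2r + (1+k)r/2 = r(2 + 1.5/2) = 1.14 × 2.75 ≈ 3.14 m.

h_min ≈ 3.14 m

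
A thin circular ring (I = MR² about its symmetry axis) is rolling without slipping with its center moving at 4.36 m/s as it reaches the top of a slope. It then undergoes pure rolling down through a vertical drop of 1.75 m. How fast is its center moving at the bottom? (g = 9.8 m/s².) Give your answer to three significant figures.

For this body I = MR², i.e. k = I/(MR²) = 1.
Since it rolls without slipping, ω = v/R and KE = ½Mv² + ½Iω² = ½(1+k)Mv² = Mv².
Conserving energy between top and bottom: Mv² = Mv₀² + Mgh, hence v² = v₀² + 2gh/(1+k).
v = √(4.36² + 2×9.8×1.75/2) = √36.16 ≈ 6.01 m/s.

v ≈ 6.01 m/s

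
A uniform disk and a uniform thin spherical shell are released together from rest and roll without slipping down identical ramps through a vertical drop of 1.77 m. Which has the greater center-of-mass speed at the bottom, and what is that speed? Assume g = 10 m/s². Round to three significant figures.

the uniform disk, at v ≈ 4.86 m/s

For rolling without slipping, Mgh = ½(1+k)Mv² where k = I/(MR²), so v = √(2gh/(1+k)).
Uniform disk: k = 0.5, giving v = √(2×10×1.77/1.5) = 4.858 m/s.
Uniform thin spherical shell: k = 2/3, giving v = √(2×10×1.77/1.667) = 4.609 m/s.
The smaller k wins: the uniform disk, at ≈ 4.86 m/s.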